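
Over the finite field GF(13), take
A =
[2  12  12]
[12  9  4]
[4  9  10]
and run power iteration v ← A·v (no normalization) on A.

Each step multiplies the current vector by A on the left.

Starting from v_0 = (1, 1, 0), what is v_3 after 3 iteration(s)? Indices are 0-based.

v_0 = (1, 1, 0).
v_1 = A·v_0 = (1, 8, 0).
v_2 = A·v_1 = (7, 6, 11).
v_3 = A·v_2 = (10, 0, 10).

v_3 = (10, 0, 10)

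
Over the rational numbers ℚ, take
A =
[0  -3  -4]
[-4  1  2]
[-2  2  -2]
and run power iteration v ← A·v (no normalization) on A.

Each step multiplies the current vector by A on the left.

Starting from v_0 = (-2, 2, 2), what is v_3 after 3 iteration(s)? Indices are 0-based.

v_0 = (-2, 2, 2).
v_1 = A·v_0 = (-14, 14, 4).
v_2 = A·v_1 = (-58, 78, 48).
v_3 = A·v_2 = (-426, 406, 176).

v_3 = (-426, 406, 176)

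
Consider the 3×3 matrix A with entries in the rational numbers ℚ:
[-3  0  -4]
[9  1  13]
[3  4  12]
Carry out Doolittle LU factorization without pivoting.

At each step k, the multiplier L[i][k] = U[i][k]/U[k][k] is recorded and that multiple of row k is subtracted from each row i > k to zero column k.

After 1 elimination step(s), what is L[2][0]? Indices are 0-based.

L[2][0] = -1

k=0: U[0][0]=-3
  eliminate (1,0): mult=-3, new row 1: (0, 1, 1); set L[1][0]=-3
  eliminate (2,0): mult=-1, new row 2: (0, 4, 8); set L[2][0]=-1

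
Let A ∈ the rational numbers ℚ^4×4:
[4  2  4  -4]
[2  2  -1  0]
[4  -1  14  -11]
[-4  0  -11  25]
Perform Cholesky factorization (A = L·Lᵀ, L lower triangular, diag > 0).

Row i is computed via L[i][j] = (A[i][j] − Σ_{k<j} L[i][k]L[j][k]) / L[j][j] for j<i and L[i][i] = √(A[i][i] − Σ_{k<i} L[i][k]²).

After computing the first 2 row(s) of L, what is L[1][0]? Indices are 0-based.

L[1][0] = 1

Step 1: L[0][0] = √(4) = 2.
  L[1][0] = (2) / L[0][0] = 1.
Step 2: L[1][1] = √(1) = 1.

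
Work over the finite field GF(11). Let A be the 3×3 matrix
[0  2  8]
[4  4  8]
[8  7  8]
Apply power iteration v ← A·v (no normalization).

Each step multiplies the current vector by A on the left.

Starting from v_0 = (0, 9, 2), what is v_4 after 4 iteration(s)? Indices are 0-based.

v_4 = (9, 9, 6)

v_0 = (0, 9, 2).
v_1 = A·v_0 = (1, 8, 2).
v_2 = A·v_1 = (10, 8, 3).
v_3 = A·v_2 = (7, 8, 6).
v_4 = A·v_3 = (9, 9, 6).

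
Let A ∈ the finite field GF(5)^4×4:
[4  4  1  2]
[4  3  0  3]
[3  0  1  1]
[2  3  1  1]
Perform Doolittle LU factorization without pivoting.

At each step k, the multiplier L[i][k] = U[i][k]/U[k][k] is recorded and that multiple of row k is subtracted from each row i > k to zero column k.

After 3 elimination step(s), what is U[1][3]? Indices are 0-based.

U[1][3] = 1

[col 0] pivot 4
  R1 -= 1*R0 → (0, 4, 4, 1)  (L[1][0] := 1)
  R2 -= 2*R0 → (0, 2, 4, 2)  (L[2][0] := 2)
  R3 -= 3*R0 → (0, 1, 3, 0)  (L[3][0] := 3)
[col 1] pivot 4
  R2 -= 3*R1 → (0, 0, 2, 4)  (L[2][1] := 3)
  R3 -= 4*R1 → (0, 0, 2, 1)  (L[3][1] := 4)
[col 2] pivot 2
  R3 -= 1*R2 → (0, 0, 0, 2)  (L[3][2] := 1)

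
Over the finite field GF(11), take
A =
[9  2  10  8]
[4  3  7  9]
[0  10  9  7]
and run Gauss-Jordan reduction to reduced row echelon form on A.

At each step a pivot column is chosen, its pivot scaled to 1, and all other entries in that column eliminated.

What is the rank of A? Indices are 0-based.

rank = 3

step 1: normalize row 0 (÷9) = (1, 10, 6, 7)
  row 1: subtract 4×row0 = (0, 7, 5, 3)
step 2: normalize row 1 (÷7) = (0, 1, 7, 2)
  row 0: subtract 10×row1 = (1, 0, 2, 9)
  row 2: subtract 10×row1 = (0, 0, 5, 9)
step 3: normalize row 2 (÷5) = (0, 0, 1, 4)
  row 0: subtract 2×row2 = (1, 0, 0, 1)
  row 1: subtract 7×row2 = (0, 1, 0, 7)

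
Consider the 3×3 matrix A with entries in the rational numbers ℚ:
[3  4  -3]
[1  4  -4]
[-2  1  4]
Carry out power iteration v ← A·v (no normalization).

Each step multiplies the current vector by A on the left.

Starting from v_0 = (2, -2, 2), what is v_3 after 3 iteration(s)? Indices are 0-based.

v_3 = (-576, -414, 140)

v_0 = (2, -2, 2).
v_1 = A·v_0 = (-8, -14, 2).
v_2 = A·v_1 = (-86, -72, 10).
v_3 = A·v_2 = (-576, -414, 140).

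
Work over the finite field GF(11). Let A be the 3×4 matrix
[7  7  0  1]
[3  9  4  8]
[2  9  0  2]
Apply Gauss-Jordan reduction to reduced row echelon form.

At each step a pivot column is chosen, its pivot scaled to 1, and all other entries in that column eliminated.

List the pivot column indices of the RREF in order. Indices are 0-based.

pivot columns: 0, 1, 2

pivot(0,0)=7: scale R0 → (1, 1, 0, 8)
  clear (1,0): R1 −= (3)R0 → (0, 6, 4, 6)
  clear (2,0): R2 −= (2)R0 → (0, 7, 0, 8)
pivot(1,1)=6: scale R1 → (0, 1, 8, 1)
  clear (0,1): R0 −= (1)R1 → (1, 0, 3, 7)
  clear (2,1): R2 −= (7)R1 → (0, 0, 10, 1)
pivot(2,2)=10: scale R2 → (0, 0, 1, 10)
  clear (0,2): R0 −= (3)R2 → (1, 0, 0, 10)
  clear (1,2): R1 −= (8)R2 → (0, 1, 0, 9)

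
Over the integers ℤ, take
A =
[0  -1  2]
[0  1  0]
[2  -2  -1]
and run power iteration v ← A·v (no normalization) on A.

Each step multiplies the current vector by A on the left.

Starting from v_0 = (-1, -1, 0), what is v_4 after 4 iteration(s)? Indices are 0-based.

v_4 = (1, -1, 20)

v_0 = (-1, -1, 0).
v_1 = A·v_0 = (1, -1, 0).
v_2 = A·v_1 = (1, -1, 4).
v_3 = A·v_2 = (9, -1, 0).
v_4 = A·v_3 = (1, -1, 20).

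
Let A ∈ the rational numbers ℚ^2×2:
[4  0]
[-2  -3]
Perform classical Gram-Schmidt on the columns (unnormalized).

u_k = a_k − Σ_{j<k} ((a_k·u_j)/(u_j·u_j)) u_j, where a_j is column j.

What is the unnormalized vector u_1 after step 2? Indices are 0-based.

u_1 = (-6/5, -12/5)

Step 1: u_0 = a_0 = (4, -2).
Step 2: u_1 = a_1 − (3/10)·u_0 = (-6/5, -12/5).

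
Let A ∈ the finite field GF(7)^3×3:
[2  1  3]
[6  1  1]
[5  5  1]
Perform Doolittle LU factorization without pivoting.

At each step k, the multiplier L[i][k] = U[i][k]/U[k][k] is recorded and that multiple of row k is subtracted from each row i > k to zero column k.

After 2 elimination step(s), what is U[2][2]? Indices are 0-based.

[col 0] pivot 2
  R1 -= 3*R0 → (0, 5, 6)  (L[1][0] := 3)
  R2 -= 6*R0 → (0, 6, 4)  (L[2][0] := 6)
[col 1] pivot 5
  R2 -= 4*R1 → (0, 0, 1)  (L[2][1] := 4)

U[2][2] = 1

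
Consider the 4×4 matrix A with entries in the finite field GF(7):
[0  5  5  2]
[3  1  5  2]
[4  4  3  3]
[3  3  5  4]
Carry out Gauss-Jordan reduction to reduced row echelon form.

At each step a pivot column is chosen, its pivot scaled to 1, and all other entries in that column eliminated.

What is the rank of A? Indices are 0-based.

[1] R0 <-> R1
[1] R0 /= 3  ⇒  (1, 5, 4, 3)
     R2 -= 4·R0  ⇒  (0, 5, 1, 5)
     R3 -= 3·R0  ⇒  (0, 2, 0, 2)
[2] R1 /= 5  ⇒  (0, 1, 1, 6)
     R0 -= 5·R1  ⇒  (1, 0, 6, 1)
     R2 -= 5·R1  ⇒  (0, 0, 3, 3)
     R3 -= 2·R1  ⇒  (0, 0, 5, 4)
[3] R2 /= 3  ⇒  (0, 0, 1, 1)
     R0 -= 6·R2  ⇒  (1, 0, 0, 2)
     R1 -= 1·R2  ⇒  (0, 1, 0, 5)
     R3 -= 5·R2  ⇒  (0, 0, 0, 6)
[4] R3 /= 6  ⇒  (0, 0, 0, 1)
     R0 -= 2·R3  ⇒  (1, 0, 0, 0)
     R1 -= 5·R3  ⇒  (0, 1, 0, 0)
     R2 -= 1·R3  ⇒  (0, 0, 1, 0)

rank = 4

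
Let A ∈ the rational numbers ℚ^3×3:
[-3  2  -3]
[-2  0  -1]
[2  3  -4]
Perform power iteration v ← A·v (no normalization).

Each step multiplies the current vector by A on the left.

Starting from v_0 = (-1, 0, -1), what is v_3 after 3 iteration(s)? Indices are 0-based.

v_3 = (-13, 23, -130)

v_0 = (-1, 0, -1).
v_1 = A·v_0 = (6, 3, 2).
v_2 = A·v_1 = (-18, -14, 13).
v_3 = A·v_2 = (-13, 23, -130).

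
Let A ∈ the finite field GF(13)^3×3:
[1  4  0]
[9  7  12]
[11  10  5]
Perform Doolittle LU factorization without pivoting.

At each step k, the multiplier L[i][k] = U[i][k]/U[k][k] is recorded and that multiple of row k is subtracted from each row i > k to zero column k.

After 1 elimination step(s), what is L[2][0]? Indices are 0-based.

[col 0] pivot 1
  R1 -= 9*R0 → (0, 10, 12)  (L[1][0] := 9)
  R2 -= 11*R0 → (0, 5, 5)  (L[2][0] := 11)

L[2][0] = 11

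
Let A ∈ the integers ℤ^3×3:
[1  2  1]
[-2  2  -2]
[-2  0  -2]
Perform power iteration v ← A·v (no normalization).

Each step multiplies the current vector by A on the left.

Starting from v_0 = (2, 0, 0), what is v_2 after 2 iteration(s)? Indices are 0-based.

v_2 = (-10, -4, 4)

v_0 = (2, 0, 0).
v_1 = A·v_0 = (2, -4, -4).
v_2 = A·v_1 = (-10, -4, 4).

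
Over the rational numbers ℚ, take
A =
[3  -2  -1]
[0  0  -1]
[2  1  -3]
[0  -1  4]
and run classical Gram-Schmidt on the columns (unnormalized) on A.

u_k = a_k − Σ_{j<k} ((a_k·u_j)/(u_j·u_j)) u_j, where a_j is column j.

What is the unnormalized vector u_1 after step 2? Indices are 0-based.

u_1 = (-14/13, 0, 21/13, -1)

Step 1: u_0 = a_0 = (3, 0, 2, 0).
Step 2: u_1 = a_1 − (-4/13)·u_0 = (-14/13, 0, 21/13, -1).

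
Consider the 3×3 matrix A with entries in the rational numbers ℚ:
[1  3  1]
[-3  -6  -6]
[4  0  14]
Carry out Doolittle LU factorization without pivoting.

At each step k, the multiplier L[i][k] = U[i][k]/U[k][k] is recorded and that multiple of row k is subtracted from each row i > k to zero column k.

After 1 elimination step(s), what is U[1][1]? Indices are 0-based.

k=0: U[0][0]=1
  eliminate (1,0): mult=-3, new row 1: (0, 3, -3); set L[1][0]=-3
  eliminate (2,0): mult=4, new row 2: (0, -12, 10); set L[2][0]=4

U[1][1] = 3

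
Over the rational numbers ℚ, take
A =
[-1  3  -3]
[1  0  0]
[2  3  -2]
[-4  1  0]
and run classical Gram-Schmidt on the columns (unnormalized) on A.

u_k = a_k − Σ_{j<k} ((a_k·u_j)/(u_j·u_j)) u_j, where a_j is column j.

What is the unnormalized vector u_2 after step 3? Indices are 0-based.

u_2 = (-292/417, 34/417, 227/417, 65/139)

Step 1: u_0 = a_0 = (-1, 1, 2, -4).
Step 2: u_1 = a_1 − (-1/22)·u_0 = (65/22, 1/22, 34/11, 9/11).
Step 3: u_2 = a_2 − (-1/22)·u_0 − (-331/417)·u_1 = (-292/417, 34/417, 227/417, 65/139).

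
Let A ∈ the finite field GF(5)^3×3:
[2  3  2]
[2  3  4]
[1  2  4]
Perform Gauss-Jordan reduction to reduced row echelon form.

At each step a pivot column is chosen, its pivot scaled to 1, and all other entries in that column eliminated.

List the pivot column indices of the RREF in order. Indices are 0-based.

[1] R0 /= 2  ⇒  (1, 4, 1)
     R1 -= 2·R0  ⇒  (0, 0, 2)
     R2 -= 1·R0  ⇒  (0, 3, 3)
[2] R1 <-> R2
[2] R1 /= 3  ⇒  (0, 1, 1)
     R0 -= 4·R1  ⇒  (1, 0, 2)
[3] R2 /= 2  ⇒  (0, 0, 1)
     R0 -= 2·R2  ⇒  (1, 0, 0)
     R1 -= 1·R2  ⇒  (0, 1, 0)

pivot columns: 0, 1, 2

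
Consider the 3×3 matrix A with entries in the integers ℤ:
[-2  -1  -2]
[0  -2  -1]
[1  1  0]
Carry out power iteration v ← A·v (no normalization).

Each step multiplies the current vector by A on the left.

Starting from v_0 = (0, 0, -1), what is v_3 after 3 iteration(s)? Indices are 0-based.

v_0 = (0, 0, -1).
v_1 = A·v_0 = (2, 1, 0).
v_2 = A·v_1 = (-5, -2, 3).
v_3 = A·v_2 = (6, 1, -7).

v_3 = (6, 1, -7)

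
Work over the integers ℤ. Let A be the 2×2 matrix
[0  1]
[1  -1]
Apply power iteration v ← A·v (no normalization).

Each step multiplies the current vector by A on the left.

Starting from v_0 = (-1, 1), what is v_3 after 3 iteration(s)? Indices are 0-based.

v_0 = (-1, 1).
v_1 = A·v_0 = (1, -2).
v_2 = A·v_1 = (-2, 3).
v_3 = A·v_2 = (3, -5).

v_3 = (3, -5)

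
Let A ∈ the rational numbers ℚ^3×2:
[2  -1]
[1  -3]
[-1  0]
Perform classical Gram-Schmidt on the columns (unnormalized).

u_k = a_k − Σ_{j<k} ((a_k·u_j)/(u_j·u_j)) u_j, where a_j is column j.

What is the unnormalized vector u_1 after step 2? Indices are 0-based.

u_1 = (2/3, -13/6, -5/6)

Step 1: u_0 = a_0 = (2, 1, -1).
Step 2: u_1 = a_1 − (-5/6)·u_0 = (2/3, -13/6, -5/6).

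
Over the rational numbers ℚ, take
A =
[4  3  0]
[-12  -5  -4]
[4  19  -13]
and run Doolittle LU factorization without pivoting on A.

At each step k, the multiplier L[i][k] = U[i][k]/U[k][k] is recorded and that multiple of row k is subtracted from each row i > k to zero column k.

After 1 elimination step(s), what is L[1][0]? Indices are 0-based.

Step 1: pivot at (0,0) is 4.
  row1 ← row1 − (-3)·row0  ⇒  L[1][0]=-3, U row1=(0, 4, -4)
  row2 ← row2 − (1)·row0  ⇒  L[2][0]=1, U row2=(0, 16, -13)

L[1][0] = -3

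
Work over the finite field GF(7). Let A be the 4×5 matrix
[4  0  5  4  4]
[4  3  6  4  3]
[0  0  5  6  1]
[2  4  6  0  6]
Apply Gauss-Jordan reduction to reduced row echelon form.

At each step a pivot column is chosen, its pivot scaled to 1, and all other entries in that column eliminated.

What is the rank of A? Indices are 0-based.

[1] R0 /= 4  ⇒  (1, 0, 3, 1, 1)
     R1 -= 4·R0  ⇒  (0, 3, 1, 0, 6)
     R3 -= 2·R0  ⇒  (0, 4, 0, 5, 4)
[2] R1 /= 3  ⇒  (0, 1, 5, 0, 2)
     R3 -= 4·R1  ⇒  (0, 0, 1, 5, 3)
[3] R2 /= 5  ⇒  (0, 0, 1, 4, 3)
     R0 -= 3·R2  ⇒  (1, 0, 0, 3, 6)
     R1 -= 5·R2  ⇒  (0, 1, 0, 1, 1)
     R3 -= 1·R2  ⇒  (0, 0, 0, 1, 0)
[4] R3 /= 1  ⇒  (0, 0, 0, 1, 0)
     R0 -= 3·R3  ⇒  (1, 0, 0, 0, 6)
     R1 -= 1·R3  ⇒  (0, 1, 0, 0, 1)
     R2 -= 4·R3  ⇒  (0, 0, 1, 0, 3)

rank = 4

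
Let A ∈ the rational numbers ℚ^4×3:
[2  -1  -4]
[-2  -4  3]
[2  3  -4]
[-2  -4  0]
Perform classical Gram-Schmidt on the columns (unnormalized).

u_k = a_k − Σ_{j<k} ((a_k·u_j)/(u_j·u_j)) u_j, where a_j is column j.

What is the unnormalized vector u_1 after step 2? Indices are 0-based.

Step 1: u_0 = a_0 = (2, -2, 2, -2).
Step 2: u_1 = a_1 − (5/4)·u_0 = (-7/2, -3/2, 1/2, -3/2).

u_1 = (-7/2, -3/2, 1/2, -3/2)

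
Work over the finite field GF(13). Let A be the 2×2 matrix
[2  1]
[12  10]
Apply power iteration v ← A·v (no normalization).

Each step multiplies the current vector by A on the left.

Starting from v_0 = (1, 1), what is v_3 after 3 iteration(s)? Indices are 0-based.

v_3 = (0, 10)

v_0 = (1, 1).
v_1 = A·v_0 = (3, 9).
v_2 = A·v_1 = (2, 9).
v_3 = A·v_2 = (0, 10).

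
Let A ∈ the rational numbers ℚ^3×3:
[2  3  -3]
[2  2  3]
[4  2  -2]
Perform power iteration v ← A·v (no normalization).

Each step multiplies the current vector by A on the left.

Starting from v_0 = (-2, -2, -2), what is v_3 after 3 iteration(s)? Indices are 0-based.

v_3 = (-148, -256, -168)

v_0 = (-2, -2, -2).
v_1 = A·v_0 = (-4, -14, -8).
v_2 = A·v_1 = (-26, -60, -28).
v_3 = A·v_2 = (-148, -256, -168).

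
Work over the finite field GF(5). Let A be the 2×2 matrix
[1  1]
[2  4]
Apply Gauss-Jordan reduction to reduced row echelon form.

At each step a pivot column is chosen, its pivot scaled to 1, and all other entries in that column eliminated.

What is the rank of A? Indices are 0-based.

pivot(0,0)=1: scale R0 → (1, 1)
  clear (1,0): R1 −= (2)R0 → (0, 2)
pivot(1,1)=2: scale R1 → (0, 1)
  clear (0,1): R0 −= (1)R1 → (1, 0)

rank = 2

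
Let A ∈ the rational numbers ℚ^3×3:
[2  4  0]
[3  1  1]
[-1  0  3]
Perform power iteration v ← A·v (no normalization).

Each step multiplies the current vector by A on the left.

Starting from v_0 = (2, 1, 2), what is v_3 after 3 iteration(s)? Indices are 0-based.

v_3 = (252, 197, -40)

v_0 = (2, 1, 2).
v_1 = A·v_0 = (8, 9, 4).
v_2 = A·v_1 = (52, 37, 4).
v_3 = A·v_2 = (252, 197, -40).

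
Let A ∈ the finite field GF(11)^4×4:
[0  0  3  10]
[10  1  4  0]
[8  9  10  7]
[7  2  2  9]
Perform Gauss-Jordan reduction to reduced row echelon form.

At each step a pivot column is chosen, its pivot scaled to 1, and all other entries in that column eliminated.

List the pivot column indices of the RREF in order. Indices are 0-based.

step 1: exchange rows 0,1
step 1: normalize row 0 (÷10) = (1, 10, 7, 0)
  row 2: subtract 8×row0 = (0, 6, 9, 7)
  row 3: subtract 7×row0 = (0, 9, 8, 9)
step 2: exchange rows 1,2
step 2: normalize row 1 (÷6) = (0, 1, 7, 3)
  row 0: subtract 10×row1 = (1, 0, 3, 3)
  row 3: subtract 9×row1 = (0, 0, 0, 4)
step 3: normalize row 2 (÷3) = (0, 0, 1, 7)
  row 0: subtract 3×row2 = (1, 0, 0, 4)
  row 1: subtract 7×row2 = (0, 1, 0, 9)
step 4: normalize row 3 (÷4) = (0, 0, 0, 1)
  row 0: subtract 4×row3 = (1, 0, 0, 0)
  row 1: subtract 9×row3 = (0, 1, 0, 0)
  row 2: subtract 7×row3 = (0, 0, 1, 0)

pivot columns: 0, 1, 2, 3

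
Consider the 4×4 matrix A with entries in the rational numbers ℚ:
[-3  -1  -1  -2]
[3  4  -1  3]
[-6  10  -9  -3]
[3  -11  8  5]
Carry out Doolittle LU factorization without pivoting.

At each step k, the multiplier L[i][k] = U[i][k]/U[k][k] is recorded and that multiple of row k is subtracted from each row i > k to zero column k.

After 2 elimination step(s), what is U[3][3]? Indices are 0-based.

[col 0] pivot -3
  R1 -= -1*R0 → (0, 3, -2, 1)  (L[1][0] := -1)
  R2 -= 2*R0 → (0, 12, -7, 1)  (L[2][0] := 2)
  R3 -= -1*R0 → (0, -12, 7, 3)  (L[3][0] := -1)
[col 1] pivot 3
  R2 -= 4*R1 → (0, 0, 1, -3)  (L[2][1] := 4)
  R3 -= -4*R1 → (0, 0, -1, 7)  (L[3][1] := -4)

U[3][3] = 7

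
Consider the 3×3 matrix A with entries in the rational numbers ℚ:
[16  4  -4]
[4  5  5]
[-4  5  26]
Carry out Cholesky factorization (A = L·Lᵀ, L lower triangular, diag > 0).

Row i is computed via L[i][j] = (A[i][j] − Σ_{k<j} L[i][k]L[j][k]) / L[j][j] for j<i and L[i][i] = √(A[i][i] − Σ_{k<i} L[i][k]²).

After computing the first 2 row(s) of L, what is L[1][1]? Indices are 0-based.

L[1][1] = 2

Step 1: L[0][0] = √(16) = 4.
  L[1][0] = (4) / L[0][0] = 1.
Step 2: L[1][1] = √(4) = 2.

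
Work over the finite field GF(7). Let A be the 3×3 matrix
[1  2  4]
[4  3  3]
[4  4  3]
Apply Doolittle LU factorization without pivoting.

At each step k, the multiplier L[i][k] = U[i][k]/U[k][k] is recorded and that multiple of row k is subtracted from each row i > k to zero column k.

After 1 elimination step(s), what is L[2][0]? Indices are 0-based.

L[2][0] = 4

k=0: U[0][0]=1
  eliminate (1,0): mult=4, new row 1: (0, 2, 1); set L[1][0]=4
  eliminate (2,0): mult=4, new row 2: (0, 3, 1); set L[2][0]=4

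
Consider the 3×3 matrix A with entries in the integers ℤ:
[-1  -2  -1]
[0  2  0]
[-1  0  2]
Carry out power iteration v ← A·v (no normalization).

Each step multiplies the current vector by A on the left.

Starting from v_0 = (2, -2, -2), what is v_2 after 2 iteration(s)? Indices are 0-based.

v_0 = (2, -2, -2).
v_1 = A·v_0 = (4, -4, -6).
v_2 = A·v_1 = (10, -8, -16).

v_2 = (10, -8, -16)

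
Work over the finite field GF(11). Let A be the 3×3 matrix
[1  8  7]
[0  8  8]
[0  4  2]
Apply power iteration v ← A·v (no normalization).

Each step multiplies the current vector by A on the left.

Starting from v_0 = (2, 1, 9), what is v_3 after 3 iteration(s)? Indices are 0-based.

v_3 = (10, 2, 10)

v_0 = (2, 1, 9).
v_1 = A·v_0 = (7, 3, 0).
v_2 = A·v_1 = (9, 2, 1).
v_3 = A·v_2 = (10, 2, 10).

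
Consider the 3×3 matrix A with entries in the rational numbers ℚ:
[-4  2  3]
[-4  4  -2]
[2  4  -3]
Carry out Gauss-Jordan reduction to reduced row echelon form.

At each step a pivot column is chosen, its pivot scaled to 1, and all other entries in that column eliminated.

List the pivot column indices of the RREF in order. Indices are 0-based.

[1] R0 /= -4  ⇒  (1, -1/2, -3/4)
     R1 -= -4·R0  ⇒  (0, 2, -5)
     R2 -= 2·R0  ⇒  (0, 5, -3/2)
[2] R1 /= 2  ⇒  (0, 1, -5/2)
     R0 -= -1/2·R1  ⇒  (1, 0, -2)
     R2 -= 5·R1  ⇒  (0, 0, 11)
[3] R2 /= 11  ⇒  (0, 0, 1)
     R0 -= -2·R2  ⇒  (1, 0, 0)
     R1 -= -5/2·R2  ⇒  (0, 1, 0)

pivot columns: 0, 1, 2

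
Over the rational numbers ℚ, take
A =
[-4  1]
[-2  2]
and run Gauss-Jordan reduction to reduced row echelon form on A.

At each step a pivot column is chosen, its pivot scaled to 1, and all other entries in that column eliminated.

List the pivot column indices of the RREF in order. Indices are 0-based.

[1] R0 /= -4  ⇒  (1, -1/4)
     R1 -= -2·R0  ⇒  (0, 3/2)
[2] R1 /= 3/2  ⇒  (0, 1)
     R0 -= -1/4·R1  ⇒  (1, 0)

pivot columns: 0, 1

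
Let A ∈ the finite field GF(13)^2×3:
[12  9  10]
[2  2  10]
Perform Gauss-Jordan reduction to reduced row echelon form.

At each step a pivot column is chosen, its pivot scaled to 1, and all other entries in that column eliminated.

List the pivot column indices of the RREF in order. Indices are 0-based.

step 1: normalize row 0 (÷12) = (1, 4, 3)
  row 1: subtract 2×row0 = (0, 7, 4)
step 2: normalize row 1 (÷7) = (0, 1, 8)
  row 0: subtract 4×row1 = (1, 0, 10)

pivot columns: 0, 1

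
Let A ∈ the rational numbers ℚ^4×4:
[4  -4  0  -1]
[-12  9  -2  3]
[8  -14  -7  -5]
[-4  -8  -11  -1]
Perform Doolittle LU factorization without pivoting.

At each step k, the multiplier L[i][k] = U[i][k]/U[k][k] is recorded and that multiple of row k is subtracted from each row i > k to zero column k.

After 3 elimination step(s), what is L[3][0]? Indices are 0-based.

[col 0] pivot 4
  R1 -= -3*R0 → (0, -3, -2, 0)  (L[1][0] := -3)
  R2 -= 2*R0 → (0, -6, -7, -3)  (L[2][0] := 2)
  R3 -= -1*R0 → (0, -12, -11, -2)  (L[3][0] := -1)
[col 1] pivot -3
  R2 -= 2*R1 → (0, 0, -3, -3)  (L[2][1] := 2)
  R3 -= 4*R1 → (0, 0, -3, -2)  (L[3][1] := 4)
[col 2] pivot -3
  R3 -= 1*R2 → (0, 0, 0, 1)  (L[3][2] := 1)

L[3][0] = -1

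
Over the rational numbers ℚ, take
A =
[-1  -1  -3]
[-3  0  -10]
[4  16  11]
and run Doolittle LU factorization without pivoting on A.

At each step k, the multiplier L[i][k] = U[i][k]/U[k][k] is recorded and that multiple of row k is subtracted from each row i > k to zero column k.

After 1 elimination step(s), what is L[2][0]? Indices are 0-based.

k=0: U[0][0]=-1
  eliminate (1,0): mult=3, new row 1: (0, 3, -1); set L[1][0]=3
  eliminate (2,0): mult=-4, new row 2: (0, 12, -1); set L[2][0]=-4

L[2][0] = -4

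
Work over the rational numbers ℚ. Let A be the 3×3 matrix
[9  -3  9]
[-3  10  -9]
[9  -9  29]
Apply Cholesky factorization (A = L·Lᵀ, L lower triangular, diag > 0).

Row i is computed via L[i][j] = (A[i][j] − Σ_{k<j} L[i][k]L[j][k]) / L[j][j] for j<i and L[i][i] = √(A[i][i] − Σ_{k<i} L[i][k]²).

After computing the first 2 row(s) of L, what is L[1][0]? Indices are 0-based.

Step 1: L[0][0] = √(9) = 3.
  L[1][0] = (-3) / L[0][0] = -1.
Step 2: L[1][1] = √(9) = 3.

L[1][0] = -1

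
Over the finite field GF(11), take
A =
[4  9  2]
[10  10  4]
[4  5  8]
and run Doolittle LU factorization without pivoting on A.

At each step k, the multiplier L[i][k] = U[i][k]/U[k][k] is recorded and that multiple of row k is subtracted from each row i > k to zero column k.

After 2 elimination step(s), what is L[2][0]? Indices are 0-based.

[col 0] pivot 4
  R1 -= 8*R0 → (0, 4, 10)  (L[1][0] := 8)
  R2 -= 1*R0 → (0, 7, 6)  (L[2][0] := 1)
[col 1] pivot 4
  R2 -= 10*R1 → (0, 0, 5)  (L[2][1] := 10)

L[2][0] = 1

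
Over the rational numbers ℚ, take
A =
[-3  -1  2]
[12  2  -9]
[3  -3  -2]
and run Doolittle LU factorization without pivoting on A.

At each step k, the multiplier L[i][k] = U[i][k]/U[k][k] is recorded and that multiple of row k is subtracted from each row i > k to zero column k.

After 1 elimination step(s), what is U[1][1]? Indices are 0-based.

U[1][1] = -2

Step 1: pivot at (0,0) is -3.
  row1 ← row1 − (-4)·row0  ⇒  L[1][0]=-4, U row1=(0, -2, -1)
  row2 ← row2 − (-1)·row0  ⇒  L[2][0]=-1, U row2=(0, -4, 0)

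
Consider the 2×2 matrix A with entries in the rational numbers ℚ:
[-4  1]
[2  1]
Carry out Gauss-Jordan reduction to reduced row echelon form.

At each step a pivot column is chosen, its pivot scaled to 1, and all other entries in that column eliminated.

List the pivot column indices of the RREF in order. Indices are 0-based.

pivot columns: 0, 1

step 1: normalize row 0 (÷-4) = (1, -1/4)
  row 1: subtract 2×row0 = (0, 3/2)
step 2: normalize row 1 (÷3/2) = (0, 1)
  row 0: subtract -1/4×row1 = (1, 0)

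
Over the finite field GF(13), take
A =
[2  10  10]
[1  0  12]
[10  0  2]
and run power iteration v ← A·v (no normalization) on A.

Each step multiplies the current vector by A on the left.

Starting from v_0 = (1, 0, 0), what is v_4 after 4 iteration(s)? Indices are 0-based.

v_4 = (9, 4, 3)

v_0 = (1, 0, 0).
v_1 = A·v_0 = (2, 1, 10).
v_2 = A·v_1 = (10, 5, 1).
v_3 = A·v_2 = (2, 9, 11).
v_4 = A·v_3 = (9, 4, 3).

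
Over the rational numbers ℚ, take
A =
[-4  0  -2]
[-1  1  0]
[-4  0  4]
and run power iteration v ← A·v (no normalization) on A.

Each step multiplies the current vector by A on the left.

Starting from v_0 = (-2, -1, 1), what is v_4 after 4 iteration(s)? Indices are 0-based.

v_0 = (-2, -1, 1).
v_1 = A·v_0 = (6, 1, 12).
v_2 = A·v_1 = (-48, -5, 24).
v_3 = A·v_2 = (144, 43, 288).
v_4 = A·v_3 = (-1152, -101, 576).

v_4 = (-1152, -101, 576)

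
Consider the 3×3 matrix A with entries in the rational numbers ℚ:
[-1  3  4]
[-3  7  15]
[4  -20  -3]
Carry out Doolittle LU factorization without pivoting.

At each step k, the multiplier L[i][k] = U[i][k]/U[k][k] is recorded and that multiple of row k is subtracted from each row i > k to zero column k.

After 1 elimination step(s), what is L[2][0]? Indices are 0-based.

L[2][0] = -4

Step 1: pivot at (0,0) is -1.
  row1 ← row1 − (3)·row0  ⇒  L[1][0]=3, U row1=(0, -2, 3)
  row2 ← row2 − (-4)·row0  ⇒  L[2][0]=-4, U row2=(0, -8, 13)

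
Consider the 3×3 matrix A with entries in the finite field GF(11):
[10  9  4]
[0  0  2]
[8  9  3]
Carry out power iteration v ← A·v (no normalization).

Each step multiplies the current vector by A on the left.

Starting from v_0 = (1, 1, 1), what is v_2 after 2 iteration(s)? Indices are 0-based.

v_2 = (9, 7, 9)

v_0 = (1, 1, 1).
v_1 = A·v_0 = (1, 2, 9).
v_2 = A·v_1 = (9, 7, 9).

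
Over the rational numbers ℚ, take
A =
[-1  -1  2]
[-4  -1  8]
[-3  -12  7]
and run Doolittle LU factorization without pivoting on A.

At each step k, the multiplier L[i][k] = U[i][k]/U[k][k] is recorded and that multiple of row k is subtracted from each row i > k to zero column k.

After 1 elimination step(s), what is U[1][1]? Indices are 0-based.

U[1][1] = 3

Step 1: pivot at (0,0) is -1.
  row1 ← row1 − (4)·row0  ⇒  L[1][0]=4, U row1=(0, 3, 0)
  row2 ← row2 − (3)·row0  ⇒  L[2][0]=3, U row2=(0, -9, 1)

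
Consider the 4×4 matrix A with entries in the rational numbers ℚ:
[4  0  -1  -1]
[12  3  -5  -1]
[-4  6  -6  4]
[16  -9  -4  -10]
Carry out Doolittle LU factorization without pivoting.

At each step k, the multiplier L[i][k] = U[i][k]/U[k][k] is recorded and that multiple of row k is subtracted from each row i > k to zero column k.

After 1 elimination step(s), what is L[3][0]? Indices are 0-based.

[col 0] pivot 4
  R1 -= 3*R0 → (0, 3, -2, 2)  (L[1][0] := 3)
  R2 -= -1*R0 → (0, 6, -7, 3)  (L[2][0] := -1)
  R3 -= 4*R0 → (0, -9, 0, -6)  (L[3][0] := 4)

L[3][0] = 4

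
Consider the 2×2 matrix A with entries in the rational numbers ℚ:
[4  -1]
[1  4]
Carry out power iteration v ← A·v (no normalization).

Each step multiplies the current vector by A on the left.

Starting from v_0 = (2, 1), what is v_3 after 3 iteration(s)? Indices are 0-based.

v_3 = (57, 146)

v_0 = (2, 1).
v_1 = A·v_0 = (7, 6).
v_2 = A·v_1 = (22, 31).
v_3 = A·v_2 = (57, 146).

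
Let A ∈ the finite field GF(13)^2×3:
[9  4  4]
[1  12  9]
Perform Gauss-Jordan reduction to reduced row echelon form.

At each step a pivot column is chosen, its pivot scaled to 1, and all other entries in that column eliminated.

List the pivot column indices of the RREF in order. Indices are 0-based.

pivot(0,0)=9: scale R0 → (1, 12, 12)
  clear (1,0): R1 −= (1)R0 → (0, 0, 10)
col 1: no nonzero at/below row 1; advance.
pivot(1,2)=10: scale R1 → (0, 0, 1)
  clear (0,2): R0 −= (12)R1 → (1, 12, 0)

pivot columns: 0, 2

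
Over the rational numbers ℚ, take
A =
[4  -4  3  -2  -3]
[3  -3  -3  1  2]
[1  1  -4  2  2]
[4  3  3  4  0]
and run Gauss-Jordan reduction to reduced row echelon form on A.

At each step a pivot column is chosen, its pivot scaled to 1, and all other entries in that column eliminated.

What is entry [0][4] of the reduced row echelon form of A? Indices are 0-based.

[1] R0 /= 4  ⇒  (1, -1, 3/4, -1/2, -3/4)
     R1 -= 3·R0  ⇒  (0, 0, -21/4, 5/2, 17/4)
     R2 -= 1·R0  ⇒  (0, 2, -19/4, 5/2, 11/4)
     R3 -= 4·R0  ⇒  (0, 7, 0, 6, 3)
[2] R1 <-> R2
[2] R1 /= 2  ⇒  (0, 1, -19/8, 5/4, 11/8)
     R0 -= -1·R1  ⇒  (1, 0, -13/8, 3/4, 5/8)
     R3 -= 7·R1  ⇒  (0, 0, 133/8, -11/4, -53/8)
[3] R2 /= -21/4  ⇒  (0, 0, 1, -10/21, -17/21)
     R0 -= -13/8·R2  ⇒  (1, 0, 0, -1/42, -29/42)
     R1 -= -19/8·R2  ⇒  (0, 1, 0, 5/42, -23/42)
     R3 -= 133/8·R2  ⇒  (0, 0, 0, 31/6, 41/6)
[4] R3 /= 31/6  ⇒  (0, 0, 0, 1, 41/31)
     R0 -= -1/42·R3  ⇒  (1, 0, 0, 0, -143/217)
     R1 -= 5/42·R3  ⇒  (0, 1, 0, 0, -153/217)
     R2 -= -10/21·R3  ⇒  (0, 0, 1, 0, -39/217)

M[0][4] = -143/217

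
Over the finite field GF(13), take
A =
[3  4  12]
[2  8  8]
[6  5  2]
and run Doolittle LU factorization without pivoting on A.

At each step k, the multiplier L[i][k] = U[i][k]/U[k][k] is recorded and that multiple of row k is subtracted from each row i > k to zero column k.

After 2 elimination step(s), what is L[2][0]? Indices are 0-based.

Step 1: pivot at (0,0) is 3.
  row1 ← row1 − (5)·row0  ⇒  L[1][0]=5, U row1=(0, 1, 0)
  row2 ← row2 − (2)·row0  ⇒  L[2][0]=2, U row2=(0, 10, 4)
Step 2: pivot at (1,1) is 1.
  row2 ← row2 − (10)·row1  ⇒  L[2][1]=10, U row2=(0, 0, 4)

L[2][0] = 2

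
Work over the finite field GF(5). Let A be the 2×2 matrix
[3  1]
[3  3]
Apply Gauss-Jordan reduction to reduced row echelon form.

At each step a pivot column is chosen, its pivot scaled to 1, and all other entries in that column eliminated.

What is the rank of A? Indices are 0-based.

pivot(0,0)=3: scale R0 → (1, 2)
  clear (1,0): R1 −= (3)R0 → (0, 2)
pivot(1,1)=2: scale R1 → (0, 1)
  clear (0,1): R0 −= (2)R1 → (1, 0)

rank = 2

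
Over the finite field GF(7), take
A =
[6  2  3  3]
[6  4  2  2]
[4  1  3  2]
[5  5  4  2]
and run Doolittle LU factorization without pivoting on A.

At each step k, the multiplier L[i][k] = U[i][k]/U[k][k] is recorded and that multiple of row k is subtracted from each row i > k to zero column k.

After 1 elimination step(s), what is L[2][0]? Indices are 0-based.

Step 1: pivot at (0,0) is 6.
  row1 ← row1 − (1)·row0  ⇒  L[1][0]=1, U row1=(0, 2, 6, 6)
  row2 ← row2 − (3)·row0  ⇒  L[2][0]=3, U row2=(0, 2, 1, 0)
  row3 ← row3 − (2)·row0  ⇒  L[3][0]=2, U row3=(0, 1, 5, 3)

L[2][0] = 3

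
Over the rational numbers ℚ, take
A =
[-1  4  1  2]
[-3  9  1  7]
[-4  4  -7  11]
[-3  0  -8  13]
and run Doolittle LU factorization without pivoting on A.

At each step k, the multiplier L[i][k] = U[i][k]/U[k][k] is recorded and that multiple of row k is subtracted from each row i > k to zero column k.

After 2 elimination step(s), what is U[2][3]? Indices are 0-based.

U[2][3] = -1

k=0: U[0][0]=-1
  eliminate (1,0): mult=3, new row 1: (0, -3, -2, 1); set L[1][0]=3
  eliminate (2,0): mult=4, new row 2: (0, -12, -11, 3); set L[2][0]=4
  eliminate (3,0): mult=3, new row 3: (0, -12, -11, 7); set L[3][0]=3
k=1: U[1][1]=-3
  eliminate (2,1): mult=4, new row 2: (0, 0, -3, -1); set L[2][1]=4
  eliminate (3,1): mult=4, new row 3: (0, 0, -3, 3); set L[3][1]=4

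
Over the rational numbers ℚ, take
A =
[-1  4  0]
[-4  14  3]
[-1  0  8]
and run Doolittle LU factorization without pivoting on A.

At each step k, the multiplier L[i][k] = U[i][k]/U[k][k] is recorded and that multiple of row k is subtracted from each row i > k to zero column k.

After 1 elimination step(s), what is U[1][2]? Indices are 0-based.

Step 1: pivot at (0,0) is -1.
  row1 ← row1 − (4)·row0  ⇒  L[1][0]=4, U row1=(0, -2, 3)
  row2 ← row2 − (1)·row0  ⇒  L[2][0]=1, U row2=(0, -4, 8)

U[1][2] = 3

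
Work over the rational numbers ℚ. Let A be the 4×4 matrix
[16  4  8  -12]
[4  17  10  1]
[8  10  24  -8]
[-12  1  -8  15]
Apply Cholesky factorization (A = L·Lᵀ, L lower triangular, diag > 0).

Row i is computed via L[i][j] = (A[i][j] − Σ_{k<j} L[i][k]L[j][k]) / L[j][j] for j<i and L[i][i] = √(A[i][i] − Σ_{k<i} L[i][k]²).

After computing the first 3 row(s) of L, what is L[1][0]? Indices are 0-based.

L[1][0] = 1

Step 1: L[0][0] = √(16) = 4.
  L[1][0] = (4) / L[0][0] = 1.
Step 2: L[1][1] = √(16) = 4.
  L[2][0] = (8) / L[0][0] = 2.
  L[2][1] = (8) / L[1][1] = 2.
Step 3: L[2][2] = √(16) = 4.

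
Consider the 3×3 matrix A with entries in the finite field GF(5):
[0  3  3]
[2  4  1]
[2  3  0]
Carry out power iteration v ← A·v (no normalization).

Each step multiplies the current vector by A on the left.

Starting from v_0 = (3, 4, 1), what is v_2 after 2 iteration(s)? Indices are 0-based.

v_0 = (3, 4, 1).
v_1 = A·v_0 = (0, 3, 3).
v_2 = A·v_1 = (3, 0, 4).

v_2 = (3, 0, 4)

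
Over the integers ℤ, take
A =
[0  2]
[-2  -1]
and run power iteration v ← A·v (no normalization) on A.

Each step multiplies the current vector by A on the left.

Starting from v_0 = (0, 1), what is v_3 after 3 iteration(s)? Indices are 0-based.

v_0 = (0, 1).
v_1 = A·v_0 = (2, -1).
v_2 = A·v_1 = (-2, -3).
v_3 = A·v_2 = (-6, 7).

v_3 = (-6, 7)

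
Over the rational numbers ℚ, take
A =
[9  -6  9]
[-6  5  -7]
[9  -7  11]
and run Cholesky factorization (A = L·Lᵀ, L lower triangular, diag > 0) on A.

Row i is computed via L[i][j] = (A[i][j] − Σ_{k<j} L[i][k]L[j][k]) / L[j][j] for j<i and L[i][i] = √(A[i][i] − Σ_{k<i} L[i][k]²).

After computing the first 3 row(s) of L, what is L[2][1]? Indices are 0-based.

L[2][1] = -1

Step 1: L[0][0] = √(9) = 3.
  L[1][0] = (-6) / L[0][0] = -2.
Step 2: L[1][1] = √(1) = 1.
  L[2][0] = (9) / L[0][0] = 3.
  L[2][1] = (-1) / L[1][1] = -1.
Step 3: L[2][2] = √(1) = 1.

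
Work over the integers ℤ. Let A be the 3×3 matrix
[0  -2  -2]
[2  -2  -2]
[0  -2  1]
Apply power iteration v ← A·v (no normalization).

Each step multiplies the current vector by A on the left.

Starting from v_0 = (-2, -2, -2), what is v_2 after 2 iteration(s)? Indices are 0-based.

v_0 = (-2, -2, -2).
v_1 = A·v_0 = (8, 4, 2).
v_2 = A·v_1 = (-12, 4, -6).

v_2 = (-12, 4, -6)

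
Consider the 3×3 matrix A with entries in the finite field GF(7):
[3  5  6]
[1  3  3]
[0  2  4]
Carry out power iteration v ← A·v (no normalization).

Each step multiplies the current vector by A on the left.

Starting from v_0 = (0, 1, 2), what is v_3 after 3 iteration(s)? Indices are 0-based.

v_3 = (3, 6, 2)

v_0 = (0, 1, 2).
v_1 = A·v_0 = (3, 2, 3).
v_2 = A·v_1 = (2, 4, 2).
v_3 = A·v_2 = (3, 6, 2).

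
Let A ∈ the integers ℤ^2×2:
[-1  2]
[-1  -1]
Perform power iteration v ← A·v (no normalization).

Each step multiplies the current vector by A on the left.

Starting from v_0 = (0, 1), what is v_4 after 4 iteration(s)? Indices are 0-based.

v_4 = (8, -7)

v_0 = (0, 1).
v_1 = A·v_0 = (2, -1).
v_2 = A·v_1 = (-4, -1).
v_3 = A·v_2 = (2, 5).
v_4 = A·v_3 = (8, -7).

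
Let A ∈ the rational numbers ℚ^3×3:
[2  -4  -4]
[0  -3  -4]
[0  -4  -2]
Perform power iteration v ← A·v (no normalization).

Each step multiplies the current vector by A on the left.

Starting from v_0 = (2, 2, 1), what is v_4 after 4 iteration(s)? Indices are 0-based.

v_4 = (2616, 2950, 2600)

v_0 = (2, 2, 1).
v_1 = A·v_0 = (-8, -10, -10).
v_2 = A·v_1 = (64, 70, 60).
v_3 = A·v_2 = (-392, -450, -400).
v_4 = A·v_3 = (2616, 2950, 2600).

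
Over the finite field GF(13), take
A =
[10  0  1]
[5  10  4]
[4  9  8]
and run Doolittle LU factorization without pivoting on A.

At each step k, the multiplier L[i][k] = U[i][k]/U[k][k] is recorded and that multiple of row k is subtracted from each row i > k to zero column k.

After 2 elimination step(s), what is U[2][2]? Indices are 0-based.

[col 0] pivot 10
  R1 -= 7*R0 → (0, 10, 10)  (L[1][0] := 7)
  R2 -= 3*R0 → (0, 9, 5)  (L[2][0] := 3)
[col 1] pivot 10
  R2 -= 10*R1 → (0, 0, 9)  (L[2][1] := 10)

U[2][2] = 9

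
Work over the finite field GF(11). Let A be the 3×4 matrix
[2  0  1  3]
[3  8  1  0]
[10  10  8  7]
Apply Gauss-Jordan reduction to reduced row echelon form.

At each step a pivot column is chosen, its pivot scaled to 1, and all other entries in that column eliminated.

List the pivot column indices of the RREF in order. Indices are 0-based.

pivot columns: 0, 1, 2

[1] R0 /= 2  ⇒  (1, 0, 6, 7)
     R1 -= 3·R0  ⇒  (0, 8, 5, 1)
     R2 -= 10·R0  ⇒  (0, 10, 3, 3)
[2] R1 /= 8  ⇒  (0, 1, 2, 7)
     R2 -= 10·R1  ⇒  (0, 0, 5, 10)
[3] R2 /= 5  ⇒  (0, 0, 1, 2)
     R0 -= 6·R2  ⇒  (1, 0, 0, 6)
     R1 -= 2·R2  ⇒  (0, 1, 0, 3)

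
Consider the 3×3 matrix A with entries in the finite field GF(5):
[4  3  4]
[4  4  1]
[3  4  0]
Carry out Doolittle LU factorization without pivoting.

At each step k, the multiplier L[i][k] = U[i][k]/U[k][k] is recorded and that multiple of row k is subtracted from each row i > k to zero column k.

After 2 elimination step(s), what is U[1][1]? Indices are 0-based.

U[1][1] = 1

[col 0] pivot 4
  R1 -= 1*R0 → (0, 1, 2)  (L[1][0] := 1)
  R2 -= 2*R0 → (0, 3, 2)  (L[2][0] := 2)
[col 1] pivot 1
  R2 -= 3*R1 → (0, 0, 1)  (L[2][1] := 3)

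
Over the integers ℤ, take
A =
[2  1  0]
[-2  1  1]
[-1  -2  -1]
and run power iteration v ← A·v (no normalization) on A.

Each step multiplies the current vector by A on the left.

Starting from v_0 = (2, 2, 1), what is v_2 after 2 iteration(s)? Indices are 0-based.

v_2 = (11, -20, 3)

v_0 = (2, 2, 1).
v_1 = A·v_0 = (6, -1, -7).
v_2 = A·v_1 = (11, -20, 3).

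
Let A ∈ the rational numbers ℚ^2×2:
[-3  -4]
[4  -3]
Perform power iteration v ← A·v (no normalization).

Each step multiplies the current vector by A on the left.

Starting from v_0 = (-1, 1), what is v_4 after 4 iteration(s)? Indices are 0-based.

v_0 = (-1, 1).
v_1 = A·v_0 = (-1, -7).
v_2 = A·v_1 = (31, 17).
v_3 = A·v_2 = (-161, 73).
v_4 = A·v_3 = (191, -863).

v_4 = (191, -863)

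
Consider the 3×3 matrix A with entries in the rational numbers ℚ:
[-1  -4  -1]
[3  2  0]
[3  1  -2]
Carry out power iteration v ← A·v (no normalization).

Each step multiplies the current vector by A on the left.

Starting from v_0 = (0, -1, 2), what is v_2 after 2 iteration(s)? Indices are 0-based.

v_2 = (11, 2, 14)

v_0 = (0, -1, 2).
v_1 = A·v_0 = (2, -2, -5).
v_2 = A·v_1 = (11, 2, 14).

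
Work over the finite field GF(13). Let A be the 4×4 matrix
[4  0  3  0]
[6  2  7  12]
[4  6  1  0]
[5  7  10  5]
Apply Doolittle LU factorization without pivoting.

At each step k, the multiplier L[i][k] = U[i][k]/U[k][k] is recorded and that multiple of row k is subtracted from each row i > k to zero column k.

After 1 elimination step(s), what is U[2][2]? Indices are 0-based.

k=0: U[0][0]=4
  eliminate (1,0): mult=8, new row 1: (0, 2, 9, 12); set L[1][0]=8
  eliminate (2,0): mult=1, new row 2: (0, 6, 11, 0); set L[2][0]=1
  eliminate (3,0): mult=11, new row 3: (0, 7, 3, 5); set L[3][0]=11

U[2][2] = 11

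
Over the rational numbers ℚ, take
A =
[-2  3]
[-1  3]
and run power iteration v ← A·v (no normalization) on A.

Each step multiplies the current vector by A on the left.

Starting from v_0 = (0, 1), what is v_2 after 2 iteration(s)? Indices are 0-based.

v_2 = (3, 6)

v_0 = (0, 1).
v_1 = A·v_0 = (3, 3).
v_2 = A·v_1 = (3, 6).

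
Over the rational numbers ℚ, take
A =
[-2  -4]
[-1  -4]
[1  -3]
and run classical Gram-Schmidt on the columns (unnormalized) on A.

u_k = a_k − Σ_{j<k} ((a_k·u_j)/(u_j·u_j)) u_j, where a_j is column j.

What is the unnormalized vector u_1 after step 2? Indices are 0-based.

Step 1: u_0 = a_0 = (-2, -1, 1).
Step 2: u_1 = a_1 − (3/2)·u_0 = (-1, -5/2, -9/2).

u_1 = (-1, -5/2, -9/2)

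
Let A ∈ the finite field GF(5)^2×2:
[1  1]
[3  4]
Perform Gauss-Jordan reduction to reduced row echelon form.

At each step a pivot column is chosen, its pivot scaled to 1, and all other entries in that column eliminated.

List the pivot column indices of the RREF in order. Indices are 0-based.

pivot columns: 0, 1

[1] R0 /= 1  ⇒  (1, 1)
     R1 -= 3·R0  ⇒  (0, 1)
[2] R1 /= 1  ⇒  (0, 1)
     R0 -= 1·R1  ⇒  (1, 0)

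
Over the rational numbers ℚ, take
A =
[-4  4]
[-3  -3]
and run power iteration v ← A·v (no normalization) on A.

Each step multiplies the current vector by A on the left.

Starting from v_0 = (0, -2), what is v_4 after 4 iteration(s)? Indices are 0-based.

v_0 = (0, -2).
v_1 = A·v_0 = (-8, 6).
v_2 = A·v_1 = (56, 6).
v_3 = A·v_2 = (-200, -186).
v_4 = A·v_3 = (56, 1158).

v_4 = (56, 1158)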